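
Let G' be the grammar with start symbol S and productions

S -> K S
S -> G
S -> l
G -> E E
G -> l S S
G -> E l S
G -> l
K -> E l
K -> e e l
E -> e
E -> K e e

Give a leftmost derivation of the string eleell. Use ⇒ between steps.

S ⇒ KS   [S -> K S]
KS ⇒ ElS   [K -> E l]
ElS ⇒ elS   [E -> e]
elS ⇒ elKS   [S -> K S]
elKS ⇒ eleelS   [K -> e e l]
eleelS ⇒ eleell   [S -> l]

S ⇒ KS ⇒ ElS ⇒ elS ⇒ elKS ⇒ eleelS ⇒ eleell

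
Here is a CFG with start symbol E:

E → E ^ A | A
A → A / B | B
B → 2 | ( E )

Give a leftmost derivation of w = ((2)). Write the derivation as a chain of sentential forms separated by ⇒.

E ⇒ A   [E → A]
A ⇒ B   [A → B]
B ⇒ (E)   [B → ( E )]
(E) ⇒ (A)   [E → A]
(A) ⇒ (B)   [A → B]
(B) ⇒ ((E))   [B → ( E )]
((E)) ⇒ ((A))   [E → A]
((A)) ⇒ ((B))   [A → B]
((B)) ⇒ ((2))   [B → 2]

E ⇒ A ⇒ B ⇒ (E) ⇒ (A) ⇒ (B) ⇒ ((E)) ⇒ ((A)) ⇒ ((B)) ⇒ ((2))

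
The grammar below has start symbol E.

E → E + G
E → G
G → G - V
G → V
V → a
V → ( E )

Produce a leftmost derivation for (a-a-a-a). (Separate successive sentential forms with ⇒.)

E ⇒ G   [E → G]
G ⇒ V   [G → V]
V ⇒ (E)   [V → ( E )]
(E) ⇒ (G)   [E → G]
(G) ⇒ (G-V)   [G → G - V]
(G-V) ⇒ (G-V-V)   [G → G - V]
(G-V-V) ⇒ (G-V-V-V)   [G → G - V]
(G-V-V-V) ⇒ (V-V-V-V)   [G → V]
(V-V-V-V) ⇒ (a-V-V-V)   [V → a]
(a-V-V-V) ⇒ (a-a-V-V)   [V → a]
(a-a-V-V) ⇒ (a-a-a-V)   [V → a]
(a-a-a-V) ⇒ (a-a-a-a)   [V → a]

E⇒G⇒V⇒(E)⇒(G)⇒(G-V)⇒(G-V-V)⇒(G-V-V-V)⇒(V-V-V-V)⇒(a-V-V-V)⇒(a-a-V-V)⇒(a-a-a-V)⇒(a-a-a-a)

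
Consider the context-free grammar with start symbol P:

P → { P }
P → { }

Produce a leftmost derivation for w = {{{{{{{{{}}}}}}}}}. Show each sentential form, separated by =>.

P => {P}   [P → { P }]
{P} => {{P}}   [P → { P }]
{{P}} => {{{P}}}   [P → { P }]
{{{P}}} => {{{{P}}}}   [P → { P }]
{{{{P}}}} => {{{{{P}}}}}   [P → { P }]
{{{{{P}}}}} => {{{{{{P}}}}}}   [P → { P }]
{{{{{{P}}}}}} => {{{{{{{P}}}}}}}   [P → { P }]
{{{{{{{P}}}}}}} => {{{{{{{{P}}}}}}}}   [P → { P }]
{{{{{{{{P}}}}}}}} => {{{{{{{{{}}}}}}}}}   [P → { }]

P => {P} => {{P}} => {{{P}}} => {{{{P}}}} => {{{{{P}}}}} => {{{{{{P}}}}}} => {{{{{{{P}}}}}}} => {{{{{{{{P}}}}}}}} => {{{{{{{{{}}}}}}}}}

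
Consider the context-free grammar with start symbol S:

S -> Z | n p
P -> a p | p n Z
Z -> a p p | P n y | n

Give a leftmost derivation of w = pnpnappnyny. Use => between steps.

S=>Z=>Pny=>pnZny=>pnPnyny=>pnpnZnyny=>pnpnappnyny

S => Z   [S -> Z]
Z => Pny   [Z -> P n y]
Pny => pnZny   [P -> p n Z]
pnZny => pnPnyny   [Z -> P n y]
pnPnyny => pnpnZnyny   [P -> p n Z]
pnpnZnyny => pnpnappnyny   [Z -> a p p]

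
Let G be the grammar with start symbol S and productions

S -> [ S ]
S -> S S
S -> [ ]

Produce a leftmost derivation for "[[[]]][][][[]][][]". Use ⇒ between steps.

S ⇒ SS ⇒ SSS ⇒ [S]SS ⇒ [[S]]SS ⇒ [[[]]]SS ⇒ [[[]]]SSS ⇒ [[[]]]SSSS ⇒ [[[]]][]SSS ⇒ [[[]]][]SSSS ⇒ [[[]]][][]SSS ⇒ [[[]]][][][S]SS ⇒ [[[]]][][][[]]SS ⇒ [[[]]][][][[]][]S ⇒ [[[]]][][][[]][][]

S ⇒ SS   [S -> S S]
SS ⇒ SSS   [S -> S S]
SSS ⇒ [S]SS   [S -> [ S ]]
[S]SS ⇒ [[S]]SS   [S -> [ S ]]
[[S]]SS ⇒ [[[]]]SS   [S -> [ ]]
[[[]]]SS ⇒ [[[]]]SSS   [S -> S S]
[[[]]]SSS ⇒ [[[]]]SSSS   [S -> S S]
[[[]]]SSSS ⇒ [[[]]][]SSS   [S -> [ ]]
[[[]]][]SSS ⇒ [[[]]][]SSSS   [S -> S S]
[[[]]][]SSSS ⇒ [[[]]][][]SSS   [S -> [ ]]
[[[]]][][]SSS ⇒ [[[]]][][][S]SS   [S -> [ S ]]
[[[]]][][][S]SS ⇒ [[[]]][][][[]]SS   [S -> [ ]]
[[[]]][][][[]]SS ⇒ [[[]]][][][[]][]S   [S -> [ ]]
[[[]]][][][[]][]S ⇒ [[[]]][][][[]][][]   [S -> [ ]]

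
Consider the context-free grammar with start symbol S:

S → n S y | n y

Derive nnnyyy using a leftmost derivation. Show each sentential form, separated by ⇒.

S⇒nSy⇒nnSyy⇒nnnyyy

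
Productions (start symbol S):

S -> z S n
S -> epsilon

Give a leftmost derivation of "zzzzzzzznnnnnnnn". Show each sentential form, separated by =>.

S => zSn   [S -> z S n]
zSn => zzSnn   [S -> z S n]
zzSnn => zzzSnnn   [S -> z S n]
zzzSnnn => zzzzSnnnn   [S -> z S n]
zzzzSnnnn => zzzzzSnnnnn   [S -> z S n]
zzzzzSnnnnn => zzzzzzSnnnnnn   [S -> z S n]
zzzzzzSnnnnnn => zzzzzzzSnnnnnnn   [S -> z S n]
zzzzzzzSnnnnnnn => zzzzzzzzSnnnnnnnn   [S -> z S n]
zzzzzzzzSnnnnnnnn => zzzzzzzznnnnnnnn   [S -> epsilon]

S => zSn => zzSnn => zzzSnnn => zzzzSnnnn => zzzzzSnnnnn => zzzzzzSnnnnnn => zzzzzzzSnnnnnnn => zzzzzzzzSnnnnnnnn => zzzzzzzznnnnnnnn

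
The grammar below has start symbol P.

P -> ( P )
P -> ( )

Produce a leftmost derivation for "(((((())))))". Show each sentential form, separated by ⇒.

P ⇒ (P)   [P -> ( P )]
(P) ⇒ ((P))   [P -> ( P )]
((P)) ⇒ (((P)))   [P -> ( P )]
(((P))) ⇒ ((((P))))   [P -> ( P )]
((((P)))) ⇒ (((((P)))))   [P -> ( P )]
(((((P))))) ⇒ (((((())))))   [P -> ( )]

P⇒(P)⇒((P))⇒(((P)))⇒((((P))))⇒(((((P)))))⇒(((((())))))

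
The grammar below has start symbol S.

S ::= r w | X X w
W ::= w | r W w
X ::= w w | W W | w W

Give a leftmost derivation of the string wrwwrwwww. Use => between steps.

S => XXw   [S ::= X X w]
XXw => wWXw   [X ::= w W]
wWXw => wrWwXw   [W ::= r W w]
wrWwXw => wrwwXw   [W ::= w]
wrwwXw => wrwwWWw   [X ::= W W]
wrwwWWw => wrwwrWwWw   [W ::= r W w]
wrwwrWwWw => wrwwrwwWw   [W ::= w]
wrwwrwwWw => wrwwrwwww   [W ::= w]

S=>XXw=>wWXw=>wrWwXw=>wrwwXw=>wrwwWWw=>wrwwrWwWw=>wrwwrwwWw=>wrwwrwwww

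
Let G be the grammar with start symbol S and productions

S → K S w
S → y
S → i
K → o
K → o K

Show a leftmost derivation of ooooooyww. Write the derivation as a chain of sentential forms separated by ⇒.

S ⇒ KSw ⇒ oKSw ⇒ ooKSw ⇒ oooKSw ⇒ ooooSw ⇒ ooooKSww ⇒ oooooKSww ⇒ ooooooSww ⇒ ooooooyww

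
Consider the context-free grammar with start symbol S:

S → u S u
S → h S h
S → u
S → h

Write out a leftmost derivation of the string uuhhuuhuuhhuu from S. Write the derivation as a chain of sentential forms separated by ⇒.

S ⇒ uSu   [S → u S u]
uSu ⇒ uuSuu   [S → u S u]
uuSuu ⇒ uuhShuu   [S → h S h]
uuhShuu ⇒ uuhhShhuu   [S → h S h]
uuhhShhuu ⇒ uuhhuSuhhuu   [S → u S u]
uuhhuSuhhuu ⇒ uuhhuuSuuhhuu   [S → u S u]
uuhhuuSuuhhuu ⇒ uuhhuuhuuhhuu   [S → h]

S⇒uSu⇒uuSuu⇒uuhShuu⇒uuhhShhuu⇒uuhhuSuhhuu⇒uuhhuuSuuhhuu⇒uuhhuuhuuhhuu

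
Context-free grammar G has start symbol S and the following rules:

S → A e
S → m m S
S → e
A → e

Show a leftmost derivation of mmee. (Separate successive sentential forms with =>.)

S => mmS   [S → m m S]
mmS => mmAe   [S → A e]
mmAe => mmee   [A → e]

S=>mmS=>mmAe=>mmee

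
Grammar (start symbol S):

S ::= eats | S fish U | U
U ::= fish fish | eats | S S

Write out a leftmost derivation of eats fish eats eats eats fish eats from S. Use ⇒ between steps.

S ⇒ S fish U ⇒ S fish U fish U ⇒ eats fish U fish U ⇒ eats fish S S fish U ⇒ eats fish U S fish U ⇒ eats fish S S S fish U ⇒ eats fish eats S S fish U ⇒ eats fish eats eats S fish U ⇒ eats fish eats eats eats fish U ⇒ eats fish eats eats eats fish eats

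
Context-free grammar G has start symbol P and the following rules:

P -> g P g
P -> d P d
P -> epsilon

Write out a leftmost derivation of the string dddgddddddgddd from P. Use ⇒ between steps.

P ⇒ dPd   [P -> d P d]
dPd ⇒ ddPdd   [P -> d P d]
ddPdd ⇒ dddPddd   [P -> d P d]
dddPddd ⇒ dddgPgddd   [P -> g P g]
dddgPgddd ⇒ dddgdPdgddd   [P -> d P d]
dddgdPdgddd ⇒ dddgddPddgddd   [P -> d P d]
dddgddPddgddd ⇒ dddgdddPdddgddd   [P -> d P d]
dddgdddPdddgddd ⇒ dddgddddddgddd   [P -> epsilon]

P ⇒ dPd ⇒ ddPdd ⇒ dddPddd ⇒ dddgPgddd ⇒ dddgdPdgddd ⇒ dddgddPddgddd ⇒ dddgdddPdddgddd ⇒ dddgddddddgddd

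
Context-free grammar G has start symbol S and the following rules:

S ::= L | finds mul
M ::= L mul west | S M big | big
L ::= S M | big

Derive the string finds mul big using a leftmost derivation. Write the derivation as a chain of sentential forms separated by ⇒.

S ⇒ L ⇒ S M ⇒ finds mul M ⇒ finds mul big

S ⇒ L   [S ::= L]
L ⇒ S M   [L ::= S M]
S M ⇒ finds mul M   [S ::= finds mul]
finds mul M ⇒ finds mul big   [M ::= big]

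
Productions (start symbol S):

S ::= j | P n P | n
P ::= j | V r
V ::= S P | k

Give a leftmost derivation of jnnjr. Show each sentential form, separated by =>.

S=>PnP=>jnP=>jnVr=>jnSPr=>jnnPr=>jnnjr

S => PnP   [S ::= P n P]
PnP => jnP   [P ::= j]
jnP => jnVr   [P ::= V r]
jnVr => jnSPr   [V ::= S P]
jnSPr => jnnPr   [S ::= n]
jnnPr => jnnjr   [P ::= j]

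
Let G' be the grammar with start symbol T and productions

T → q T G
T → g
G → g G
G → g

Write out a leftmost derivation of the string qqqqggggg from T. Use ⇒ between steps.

T ⇒ qTG ⇒ qqTGG ⇒ qqqTGGG ⇒ qqqqTGGGG ⇒ qqqqgGGGG ⇒ qqqqggGGG ⇒ qqqqgggGG ⇒ qqqqggggG ⇒ qqqqggggg

T ⇒ qTG   [T → q T G]
qTG ⇒ qqTGG   [T → q T G]
qqTGG ⇒ qqqTGGG   [T → q T G]
qqqTGGG ⇒ qqqqTGGGG   [T → q T G]
qqqqTGGGG ⇒ qqqqgGGGG   [T → g]
qqqqgGGGG ⇒ qqqqggGGG   [G → g]
qqqqggGGG ⇒ qqqqgggGG   [G → g]
qqqqgggGG ⇒ qqqqggggG   [G → g]
qqqqggggG ⇒ qqqqggggg   [G → g]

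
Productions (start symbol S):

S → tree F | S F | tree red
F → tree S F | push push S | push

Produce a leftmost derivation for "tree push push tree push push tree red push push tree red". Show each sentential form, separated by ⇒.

S ⇒ tree F ⇒ tree push push S ⇒ tree push push tree F ⇒ tree push push tree push push S ⇒ tree push push tree push push S F ⇒ tree push push tree push push tree red F ⇒ tree push push tree push push tree red push push S ⇒ tree push push tree push push tree red push push tree red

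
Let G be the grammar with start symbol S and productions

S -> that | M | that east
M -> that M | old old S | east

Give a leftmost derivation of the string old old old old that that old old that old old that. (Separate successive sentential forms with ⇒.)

S ⇒ M ⇒ old old S ⇒ old old M ⇒ old old old old S ⇒ old old old old M ⇒ old old old old that M ⇒ old old old old that that M ⇒ old old old old that that old old S ⇒ old old old old that that old old M ⇒ old old old old that that old old that M ⇒ old old old old that that old old that old old S ⇒ old old old old that that old old that old old that

S ⇒ M   [S -> M]
M ⇒ old old S   [M -> old old S]
old old S ⇒ old old M   [S -> M]
old old M ⇒ old old old old S   [M -> old old S]
old old old old S ⇒ old old old old M   [S -> M]
old old old old M ⇒ old old old old that M   [M -> that M]
old old old old that M ⇒ old old old old that that M   [M -> that M]
old old old old that that M ⇒ old old old old that that old old S   [M -> old old S]
old old old old that that old old S ⇒ old old old old that that old old M   [S -> M]
old old old old that that old old M ⇒ old old old old that that old old that M   [M -> that M]
old old old old that that old old that M ⇒ old old old old that that old old that old old S   [M -> old old S]
old old old old that that old old that old old S ⇒ old old old old that that old old that old old that   [S -> that]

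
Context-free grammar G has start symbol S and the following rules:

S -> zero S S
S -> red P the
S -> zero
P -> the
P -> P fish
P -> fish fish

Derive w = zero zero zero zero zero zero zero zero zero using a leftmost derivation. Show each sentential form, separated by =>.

S => zero S S => zero zero S S S => zero zero zero S S S S => zero zero zero zero S S S S S => zero zero zero zero zero S S S S => zero zero zero zero zero zero S S S => zero zero zero zero zero zero zero S S => zero zero zero zero zero zero zero zero S => zero zero zero zero zero zero zero zero zero

S => zero S S   [S -> zero S S]
zero S S => zero zero S S S   [S -> zero S S]
zero zero S S S => zero zero zero S S S S   [S -> zero S S]
zero zero zero S S S S => zero zero zero zero S S S S S   [S -> zero S S]
zero zero zero zero S S S S S => zero zero zero zero zero S S S S   [S -> zero]
zero zero zero zero zero S S S S => zero zero zero zero zero zero S S S   [S -> zero]
zero zero zero zero zero zero S S S => zero zero zero zero zero zero zero S S   [S -> zero]
zero zero zero zero zero zero zero S S => zero zero zero zero zero zero zero zero S   [S -> zero]
zero zero zero zero zero zero zero zero S => zero zero zero zero zero zero zero zero zero   [S -> zero]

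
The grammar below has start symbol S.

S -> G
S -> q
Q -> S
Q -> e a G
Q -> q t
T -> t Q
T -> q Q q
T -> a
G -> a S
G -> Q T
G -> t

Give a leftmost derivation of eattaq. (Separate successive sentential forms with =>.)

S => G   [S -> G]
G => QT   [G -> Q T]
QT => eaGT   [Q -> e a G]
eaGT => eatT   [G -> t]
eatT => eattQ   [T -> t Q]
eattQ => eattS   [Q -> S]
eattS => eattG   [S -> G]
eattG => eattaS   [G -> a S]
eattaS => eattaq   [S -> q]

S => G => QT => eaGT => eatT => eattQ => eattS => eattG => eattaS => eattaq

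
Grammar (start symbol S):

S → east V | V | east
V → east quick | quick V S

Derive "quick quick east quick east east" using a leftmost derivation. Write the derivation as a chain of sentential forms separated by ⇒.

S ⇒ V ⇒ quick V S ⇒ quick quick V S S ⇒ quick quick east quick S S ⇒ quick quick east quick east S ⇒ quick quick east quick east east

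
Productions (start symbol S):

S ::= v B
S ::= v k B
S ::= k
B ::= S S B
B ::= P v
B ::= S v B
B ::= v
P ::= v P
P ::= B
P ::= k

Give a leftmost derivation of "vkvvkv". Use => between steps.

S=>vkB=>vkSSB=>vkvBSB=>vkvvSB=>vkvvkB=>vkvvkv

S => vkB   [S ::= v k B]
vkB => vkSSB   [B ::= S S B]
vkSSB => vkvBSB   [S ::= v B]
vkvBSB => vkvvSB   [B ::= v]
vkvvSB => vkvvkB   [S ::= k]
vkvvkB => vkvvkv   [B ::= v]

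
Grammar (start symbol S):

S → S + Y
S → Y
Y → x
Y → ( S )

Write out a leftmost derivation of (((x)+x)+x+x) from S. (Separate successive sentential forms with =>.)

S => Y   [S → Y]
Y => (S)   [Y → ( S )]
(S) => (S+Y)   [S → S + Y]
(S+Y) => (S+Y+Y)   [S → S + Y]
(S+Y+Y) => (Y+Y+Y)   [S → Y]
(Y+Y+Y) => ((S)+Y+Y)   [Y → ( S )]
((S)+Y+Y) => ((S+Y)+Y+Y)   [S → S + Y]
((S+Y)+Y+Y) => ((Y+Y)+Y+Y)   [S → Y]
((Y+Y)+Y+Y) => (((S)+Y)+Y+Y)   [Y → ( S )]
(((S)+Y)+Y+Y) => (((Y)+Y)+Y+Y)   [S → Y]
(((Y)+Y)+Y+Y) => (((x)+Y)+Y+Y)   [Y → x]
(((x)+Y)+Y+Y) => (((x)+x)+Y+Y)   [Y → x]
(((x)+x)+Y+Y) => (((x)+x)+x+Y)   [Y → x]
(((x)+x)+x+Y) => (((x)+x)+x+x)   [Y → x]

S=>Y=>(S)=>(S+Y)=>(S+Y+Y)=>(Y+Y+Y)=>((S)+Y+Y)=>((S+Y)+Y+Y)=>((Y+Y)+Y+Y)=>(((S)+Y)+Y+Y)=>(((Y)+Y)+Y+Y)=>(((x)+Y)+Y+Y)=>(((x)+x)+Y+Y)=>(((x)+x)+x+Y)=>(((x)+x)+x+x)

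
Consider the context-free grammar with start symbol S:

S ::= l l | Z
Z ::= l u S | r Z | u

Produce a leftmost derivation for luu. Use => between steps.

S => Z => luS => luZ => luu

S => Z   [S ::= Z]
Z => luS   [Z ::= l u S]
luS => luZ   [S ::= Z]
luZ => luu   [Z ::= u]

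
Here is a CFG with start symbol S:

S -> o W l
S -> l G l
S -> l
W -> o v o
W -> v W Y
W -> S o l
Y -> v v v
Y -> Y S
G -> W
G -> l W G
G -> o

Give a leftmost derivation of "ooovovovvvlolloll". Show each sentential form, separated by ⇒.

S ⇒ oWl   [S -> o W l]
oWl ⇒ oSoll   [W -> S o l]
oSoll ⇒ ooWloll   [S -> o W l]
ooWloll ⇒ ooSolloll   [W -> S o l]
ooSolloll ⇒ oooWlolloll   [S -> o W l]
oooWlolloll ⇒ ooovWYlolloll   [W -> v W Y]
ooovWYlolloll ⇒ ooovovoYlolloll   [W -> o v o]
ooovovoYlolloll ⇒ ooovovovvvlolloll   [Y -> v v v]

S ⇒ oWl ⇒ oSoll ⇒ ooWloll ⇒ ooSolloll ⇒ oooWlolloll ⇒ ooovWYlolloll ⇒ ooovovoYlolloll ⇒ ooovovovvvlolloll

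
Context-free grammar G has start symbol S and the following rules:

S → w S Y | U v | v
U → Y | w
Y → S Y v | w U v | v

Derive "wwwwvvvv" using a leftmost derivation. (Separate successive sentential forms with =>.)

S => wSY => wwSYY => wwwSYYY => wwwUvYYY => wwwwvYYY => wwwwvvYY => wwwwvvvY => wwwwvvvv

S => wSY   [S → w S Y]
wSY => wwSYY   [S → w S Y]
wwSYY => wwwSYYY   [S → w S Y]
wwwSYYY => wwwUvYYY   [S → U v]
wwwUvYYY => wwwwvYYY   [U → w]
wwwwvYYY => wwwwvvYY   [Y → v]
wwwwvvYY => wwwwvvvY   [Y → v]
wwwwvvvY => wwwwvvvv   [Y → v]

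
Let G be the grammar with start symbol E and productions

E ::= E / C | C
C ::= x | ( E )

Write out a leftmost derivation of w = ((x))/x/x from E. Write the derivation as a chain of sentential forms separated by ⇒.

E ⇒ E/C   [E ::= E / C]
E/C ⇒ E/C/C   [E ::= E / C]
E/C/C ⇒ C/C/C   [E ::= C]
C/C/C ⇒ (E)/C/C   [C ::= ( E )]
(E)/C/C ⇒ (C)/C/C   [E ::= C]
(C)/C/C ⇒ ((E))/C/C   [C ::= ( E )]
((E))/C/C ⇒ ((C))/C/C   [E ::= C]
((C))/C/C ⇒ ((x))/C/C   [C ::= x]
((x))/C/C ⇒ ((x))/x/C   [C ::= x]
((x))/x/C ⇒ ((x))/x/x   [C ::= x]

E ⇒ E/C ⇒ E/C/C ⇒ C/C/C ⇒ (E)/C/C ⇒ (C)/C/C ⇒ ((E))/C/C ⇒ ((C))/C/C ⇒ ((x))/C/C ⇒ ((x))/x/C ⇒ ((x))/x/x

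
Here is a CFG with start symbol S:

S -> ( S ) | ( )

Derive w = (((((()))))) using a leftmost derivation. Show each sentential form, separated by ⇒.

S ⇒ (S)   [S -> ( S )]
(S) ⇒ ((S))   [S -> ( S )]
((S)) ⇒ (((S)))   [S -> ( S )]
(((S))) ⇒ ((((S))))   [S -> ( S )]
((((S)))) ⇒ (((((S)))))   [S -> ( S )]
(((((S))))) ⇒ (((((())))))   [S -> ( )]

S ⇒ (S) ⇒ ((S)) ⇒ (((S))) ⇒ ((((S)))) ⇒ (((((S))))) ⇒ (((((())))))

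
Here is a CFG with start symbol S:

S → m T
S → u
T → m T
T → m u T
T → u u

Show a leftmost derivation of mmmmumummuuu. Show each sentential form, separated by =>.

S => mT => mmT => mmmT => mmmmuT => mmmmumuT => mmmmumumT => mmmmumummuT => mmmmumummuuu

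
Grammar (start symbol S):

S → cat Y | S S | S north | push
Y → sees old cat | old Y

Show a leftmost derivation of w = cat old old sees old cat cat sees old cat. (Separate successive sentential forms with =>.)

S => S S => cat Y S => cat old Y S => cat old old Y S => cat old old sees old cat S => cat old old sees old cat cat Y => cat old old sees old cat cat sees old cat

S => S S   [S → S S]
S S => cat Y S   [S → cat Y]
cat Y S => cat old Y S   [Y → old Y]
cat old Y S => cat old old Y S   [Y → old Y]
cat old old Y S => cat old old sees old cat S   [Y → sees old cat]
cat old old sees old cat S => cat old old sees old cat cat Y   [S → cat Y]
cat old old sees old cat cat Y => cat old old sees old cat cat sees old cat   [Y → sees old cat]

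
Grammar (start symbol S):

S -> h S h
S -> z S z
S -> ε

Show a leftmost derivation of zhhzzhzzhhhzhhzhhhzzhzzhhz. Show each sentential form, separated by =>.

S => zSz => zhShz => zhhShhz => zhhzSzhhz => zhhzzSzzhhz => zhhzzhShzzhhz => zhhzzhzSzhzzhhz => zhhzzhzzSzzhzzhhz => zhhzzhzzhShzzhzzhhz => zhhzzhzzhhShhzzhzzhhz => zhhzzhzzhhhShhhzzhzzhhz => zhhzzhzzhhhzSzhhhzzhzzhhz => zhhzzhzzhhhzhShzhhhzzhzzhhz => zhhzzhzzhhhzhhzhhhzzhzzhhz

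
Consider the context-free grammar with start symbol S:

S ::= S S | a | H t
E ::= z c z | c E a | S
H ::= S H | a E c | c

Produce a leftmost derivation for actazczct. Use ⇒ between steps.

S⇒SS⇒aS⇒aSS⇒aHtS⇒actS⇒actHt⇒actaEct⇒actazczct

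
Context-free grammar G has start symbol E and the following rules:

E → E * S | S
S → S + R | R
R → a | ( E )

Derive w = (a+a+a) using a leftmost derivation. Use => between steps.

E=>S=>R=>(E)=>(S)=>(S+R)=>(S+R+R)=>(R+R+R)=>(a+R+R)=>(a+a+R)=>(a+a+a)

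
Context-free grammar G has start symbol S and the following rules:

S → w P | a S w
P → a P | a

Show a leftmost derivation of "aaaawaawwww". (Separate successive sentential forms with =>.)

S=>aSw=>aaSww=>aaaSwww=>aaaaSwwww=>aaaawPwwww=>aaaawaPwwww=>aaaawaawwww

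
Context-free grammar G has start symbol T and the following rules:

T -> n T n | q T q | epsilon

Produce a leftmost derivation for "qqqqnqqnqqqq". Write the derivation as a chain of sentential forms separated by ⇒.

T ⇒ qTq ⇒ qqTqq ⇒ qqqTqqq ⇒ qqqqTqqqq ⇒ qqqqnTnqqqq ⇒ qqqqnqTqnqqqq ⇒ qqqqnqqnqqqq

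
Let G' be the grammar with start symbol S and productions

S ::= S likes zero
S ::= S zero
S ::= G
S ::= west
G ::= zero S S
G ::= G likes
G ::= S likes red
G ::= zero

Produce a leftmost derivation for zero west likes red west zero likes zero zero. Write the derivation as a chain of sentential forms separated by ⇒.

S ⇒ S zero ⇒ S likes zero zero ⇒ S zero likes zero zero ⇒ G zero likes zero zero ⇒ zero S S zero likes zero zero ⇒ zero G S zero likes zero zero ⇒ zero S likes red S zero likes zero zero ⇒ zero west likes red S zero likes zero zero ⇒ zero west likes red west zero likes zero zero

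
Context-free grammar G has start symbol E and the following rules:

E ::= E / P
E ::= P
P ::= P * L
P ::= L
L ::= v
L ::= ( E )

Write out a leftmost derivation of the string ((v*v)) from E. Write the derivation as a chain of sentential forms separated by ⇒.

E ⇒ P   [E ::= P]
P ⇒ L   [P ::= L]
L ⇒ (E)   [L ::= ( E )]
(E) ⇒ (P)   [E ::= P]
(P) ⇒ (L)   [P ::= L]
(L) ⇒ ((E))   [L ::= ( E )]
((E)) ⇒ ((P))   [E ::= P]
((P)) ⇒ ((P*L))   [P ::= P * L]
((P*L)) ⇒ ((L*L))   [P ::= L]
((L*L)) ⇒ ((v*L))   [L ::= v]
((v*L)) ⇒ ((v*v))   [L ::= v]

E ⇒ P ⇒ L ⇒ (E) ⇒ (P) ⇒ (L) ⇒ ((E)) ⇒ ((P)) ⇒ ((P*L)) ⇒ ((L*L)) ⇒ ((v*L)) ⇒ ((v*v))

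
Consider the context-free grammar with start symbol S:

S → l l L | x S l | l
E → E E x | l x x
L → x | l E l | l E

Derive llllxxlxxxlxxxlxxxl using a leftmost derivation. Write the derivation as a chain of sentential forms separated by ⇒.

S⇒llL⇒lllEl⇒lllEExl⇒lllEExExl⇒lllEExExExl⇒llllxxExExExl⇒llllxxlxxxExExl⇒llllxxlxxxlxxxExl⇒llllxxlxxxlxxxlxxxl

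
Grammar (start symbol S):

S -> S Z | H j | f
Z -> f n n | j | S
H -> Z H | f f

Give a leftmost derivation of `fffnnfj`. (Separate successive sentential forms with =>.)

S => SZ   [S -> S Z]
SZ => fZ   [S -> f]
fZ => fS   [Z -> S]
fS => fSZ   [S -> S Z]
fSZ => fSZZ   [S -> S Z]
fSZZ => ffZZ   [S -> f]
ffZZ => fffnnZ   [Z -> f n n]
fffnnZ => fffnnS   [Z -> S]
fffnnS => fffnnSZ   [S -> S Z]
fffnnSZ => fffnnfZ   [S -> f]
fffnnfZ => fffnnfj   [Z -> j]

S => SZ => fZ => fS => fSZ => fSZZ => ffZZ => fffnnZ => fffnnS => fffnnSZ => fffnnfZ => fffnnfj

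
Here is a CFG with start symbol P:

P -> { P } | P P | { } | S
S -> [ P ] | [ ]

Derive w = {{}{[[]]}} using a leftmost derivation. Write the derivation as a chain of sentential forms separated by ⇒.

P⇒{P}⇒{PP}⇒{{}P}⇒{{}{P}}⇒{{}{S}}⇒{{}{[P]}}⇒{{}{[S]}}⇒{{}{[[]]}}

P ⇒ {P}   [P -> { P }]
{P} ⇒ {PP}   [P -> P P]
{PP} ⇒ {{}P}   [P -> { }]
{{}P} ⇒ {{}{P}}   [P -> { P }]
{{}{P}} ⇒ {{}{S}}   [P -> S]
{{}{S}} ⇒ {{}{[P]}}   [S -> [ P ]]
{{}{[P]}} ⇒ {{}{[S]}}   [P -> S]
{{}{[S]}} ⇒ {{}{[[]]}}   [S -> [ ]]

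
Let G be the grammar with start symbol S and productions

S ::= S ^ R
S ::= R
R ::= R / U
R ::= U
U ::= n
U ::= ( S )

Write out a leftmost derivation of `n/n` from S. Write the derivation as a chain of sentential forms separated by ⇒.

S ⇒ R   [S ::= R]
R ⇒ R/U   [R ::= R / U]
R/U ⇒ U/U   [R ::= U]
U/U ⇒ n/U   [U ::= n]
n/U ⇒ n/n   [U ::= n]

S ⇒ R ⇒ R/U ⇒ U/U ⇒ n/U ⇒ n/n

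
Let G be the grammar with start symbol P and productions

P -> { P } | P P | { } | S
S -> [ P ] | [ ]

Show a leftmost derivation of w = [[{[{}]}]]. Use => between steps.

P => S => [P] => [S] => [[P]] => [[{P}]] => [[{S}]] => [[{[P]}]] => [[{[{}]}]]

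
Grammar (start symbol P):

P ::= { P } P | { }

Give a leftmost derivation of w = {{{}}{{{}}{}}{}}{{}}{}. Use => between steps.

P=>{P}P=>{{P}P}P=>{{{}}P}P=>{{{}}{P}P}P=>{{{}}{{P}P}P}P=>{{{}}{{{}}P}P}P=>{{{}}{{{}}{}}P}P=>{{{}}{{{}}{}}{}}P=>{{{}}{{{}}{}}{}}{P}P=>{{{}}{{{}}{}}{}}{{}}P=>{{{}}{{{}}{}}{}}{{}}{}

P => {P}P   [P ::= { P } P]
{P}P => {{P}P}P   [P ::= { P } P]
{{P}P}P => {{{}}P}P   [P ::= { }]
{{{}}P}P => {{{}}{P}P}P   [P ::= { P } P]
{{{}}{P}P}P => {{{}}{{P}P}P}P   [P ::= { P } P]
{{{}}{{P}P}P}P => {{{}}{{{}}P}P}P   [P ::= { }]
{{{}}{{{}}P}P}P => {{{}}{{{}}{}}P}P   [P ::= { }]
{{{}}{{{}}{}}P}P => {{{}}{{{}}{}}{}}P   [P ::= { }]
{{{}}{{{}}{}}{}}P => {{{}}{{{}}{}}{}}{P}P   [P ::= { P } P]
{{{}}{{{}}{}}{}}{P}P => {{{}}{{{}}{}}{}}{{}}P   [P ::= { }]
{{{}}{{{}}{}}{}}{{}}P => {{{}}{{{}}{}}{}}{{}}{}   [P ::= { }]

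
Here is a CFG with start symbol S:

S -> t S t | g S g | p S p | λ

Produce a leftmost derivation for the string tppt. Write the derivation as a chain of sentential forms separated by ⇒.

S⇒tSt⇒tpSpt⇒tppt

S ⇒ tSt   [S -> t S t]
tSt ⇒ tpSpt   [S -> p S p]
tpSpt ⇒ tppt   [S -> λ]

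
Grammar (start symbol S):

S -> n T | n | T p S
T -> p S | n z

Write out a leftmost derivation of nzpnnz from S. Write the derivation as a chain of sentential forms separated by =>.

S=>TpS=>nzpS=>nzpnT=>nzpnnz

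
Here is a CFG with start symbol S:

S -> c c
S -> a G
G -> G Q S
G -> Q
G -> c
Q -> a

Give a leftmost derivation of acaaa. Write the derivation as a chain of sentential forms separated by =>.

S => aG => aGQS => acQS => acaS => acaaG => acaaQ => acaaa

S => aG   [S -> a G]
aG => aGQS   [G -> G Q S]
aGQS => acQS   [G -> c]
acQS => acaS   [Q -> a]
acaS => acaaG   [S -> a G]
acaaG => acaaQ   [G -> Q]
acaaQ => acaaa   [Q -> a]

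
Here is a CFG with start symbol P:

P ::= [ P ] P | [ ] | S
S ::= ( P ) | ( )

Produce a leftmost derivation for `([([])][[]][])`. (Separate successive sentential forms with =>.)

P => S => (P) => ([P]P) => ([S]P) => ([(P)]P) => ([([])]P) => ([([])][P]P) => ([([])][[]]P) => ([([])][[]][])

P => S   [P ::= S]
S => (P)   [S ::= ( P )]
(P) => ([P]P)   [P ::= [ P ] P]
([P]P) => ([S]P)   [P ::= S]
([S]P) => ([(P)]P)   [S ::= ( P )]
([(P)]P) => ([([])]P)   [P ::= [ ]]
([([])]P) => ([([])][P]P)   [P ::= [ P ] P]
([([])][P]P) => ([([])][[]]P)   [P ::= [ ]]
([([])][[]]P) => ([([])][[]][])   [P ::= [ ]]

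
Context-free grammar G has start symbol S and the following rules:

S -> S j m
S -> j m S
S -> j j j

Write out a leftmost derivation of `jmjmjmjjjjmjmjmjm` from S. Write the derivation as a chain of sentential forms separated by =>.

S => Sjm => Sjmjm => jmSjmjm => jmSjmjmjm => jmSjmjmjmjm => jmjmSjmjmjmjm => jmjmjmSjmjmjmjm => jmjmjmjjjjmjmjmjm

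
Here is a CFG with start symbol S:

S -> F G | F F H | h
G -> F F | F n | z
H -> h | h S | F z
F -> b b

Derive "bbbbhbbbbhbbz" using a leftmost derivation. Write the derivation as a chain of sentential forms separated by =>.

S => FFH => bbFH => bbbbH => bbbbhS => bbbbhFFH => bbbbhbbFH => bbbbhbbbbH => bbbbhbbbbhS => bbbbhbbbbhFG => bbbbhbbbbhbbG => bbbbhbbbbhbbz

S => FFH   [S -> F F H]
FFH => bbFH   [F -> b b]
bbFH => bbbbH   [F -> b b]
bbbbH => bbbbhS   [H -> h S]
bbbbhS => bbbbhFFH   [S -> F F H]
bbbbhFFH => bbbbhbbFH   [F -> b b]
bbbbhbbFH => bbbbhbbbbH   [F -> b b]
bbbbhbbbbH => bbbbhbbbbhS   [H -> h S]
bbbbhbbbbhS => bbbbhbbbbhFG   [S -> F G]
bbbbhbbbbhFG => bbbbhbbbbhbbG   [F -> b b]
bbbbhbbbbhbbG => bbbbhbbbbhbbz   [G -> z]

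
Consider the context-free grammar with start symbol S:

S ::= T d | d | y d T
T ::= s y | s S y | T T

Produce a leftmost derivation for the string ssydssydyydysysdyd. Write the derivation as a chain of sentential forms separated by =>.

S => Td => TTd => TTTd => sSyTTd => sTdyTTd => ssSydyTTd => ssydTydyTTd => ssydsSyydyTTd => ssydsTdyydyTTd => ssydssydyydyTTd => ssydssydyydysyTd => ssydssydyydysysSyd => ssydssydyydysysdyd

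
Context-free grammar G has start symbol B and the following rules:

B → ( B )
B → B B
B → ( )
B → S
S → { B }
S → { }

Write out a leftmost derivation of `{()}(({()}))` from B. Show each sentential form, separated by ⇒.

B ⇒ BB ⇒ SB ⇒ {B}B ⇒ {()}B ⇒ {()}(B) ⇒ {()}((B)) ⇒ {()}((S)) ⇒ {()}(({B})) ⇒ {()}(({()}))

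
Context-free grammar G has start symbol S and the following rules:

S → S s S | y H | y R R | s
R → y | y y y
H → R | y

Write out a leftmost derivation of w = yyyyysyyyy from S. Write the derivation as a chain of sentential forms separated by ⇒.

S ⇒ SsS ⇒ yRRsS ⇒ yyyyRsS ⇒ yyyyysS ⇒ yyyyysyH ⇒ yyyyysyR ⇒ yyyyysyyyy

S ⇒ SsS   [S → S s S]
SsS ⇒ yRRsS   [S → y R R]
yRRsS ⇒ yyyyRsS   [R → y y y]
yyyyRsS ⇒ yyyyysS   [R → y]
yyyyysS ⇒ yyyyysyH   [S → y H]
yyyyysyH ⇒ yyyyysyR   [H → R]
yyyyysyR ⇒ yyyyysyyyy   [R → y y y]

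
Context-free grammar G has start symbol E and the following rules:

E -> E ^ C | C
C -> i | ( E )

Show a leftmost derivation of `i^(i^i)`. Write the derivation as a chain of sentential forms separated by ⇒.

E⇒E^C⇒C^C⇒i^C⇒i^(E)⇒i^(E^C)⇒i^(C^C)⇒i^(i^C)⇒i^(i^i)

E ⇒ E^C   [E -> E ^ C]
E^C ⇒ C^C   [E -> C]
C^C ⇒ i^C   [C -> i]
i^C ⇒ i^(E)   [C -> ( E )]
i^(E) ⇒ i^(E^C)   [E -> E ^ C]
i^(E^C) ⇒ i^(C^C)   [E -> C]
i^(C^C) ⇒ i^(i^C)   [C -> i]
i^(i^C) ⇒ i^(i^i)   [C -> i]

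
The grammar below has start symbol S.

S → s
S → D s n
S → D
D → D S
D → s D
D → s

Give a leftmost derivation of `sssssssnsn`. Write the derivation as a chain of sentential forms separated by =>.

S=>Dsn=>sDsn=>sDSsn=>sDSSsn=>sDSSSsn=>ssDSSSsn=>sssSSSsn=>ssssSSsn=>ssssDSsn=>sssssSsn=>sssssDsnsn=>sssssssnsn

S => Dsn   [S → D s n]
Dsn => sDsn   [D → s D]
sDsn => sDSsn   [D → D S]
sDSsn => sDSSsn   [D → D S]
sDSSsn => sDSSSsn   [D → D S]
sDSSSsn => ssDSSSsn   [D → s D]
ssDSSSsn => sssSSSsn   [D → s]
sssSSSsn => ssssSSsn   [S → s]
ssssSSsn => ssssDSsn   [S → D]
ssssDSsn => sssssSsn   [D → s]
sssssSsn => sssssDsnsn   [S → D s n]
sssssDsnsn => sssssssnsn   [D → s]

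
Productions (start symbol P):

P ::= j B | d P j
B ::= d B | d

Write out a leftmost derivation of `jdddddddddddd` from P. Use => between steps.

P => jB   [P ::= j B]
jB => jdB   [B ::= d B]
jdB => jddB   [B ::= d B]
jddB => jdddB   [B ::= d B]
jdddB => jddddB   [B ::= d B]
jddddB => jdddddB   [B ::= d B]
jdddddB => jddddddB   [B ::= d B]
jddddddB => jdddddddB   [B ::= d B]
jdddddddB => jddddddddB   [B ::= d B]
jddddddddB => jdddddddddB   [B ::= d B]
jdddddddddB => jddddddddddB   [B ::= d B]
jddddddddddB => jdddddddddddB   [B ::= d B]
jdddddddddddB => jdddddddddddd   [B ::= d]

P=>jB=>jdB=>jddB=>jdddB=>jddddB=>jdddddB=>jddddddB=>jdddddddB=>jddddddddB=>jdddddddddB=>jddddddddddB=>jdddddddddddB=>jdddddddddddd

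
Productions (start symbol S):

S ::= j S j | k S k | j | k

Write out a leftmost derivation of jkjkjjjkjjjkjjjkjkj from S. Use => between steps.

S => jSj   [S ::= j S j]
jSj => jkSkj   [S ::= k S k]
jkSkj => jkjSjkj   [S ::= j S j]
jkjSjkj => jkjkSkjkj   [S ::= k S k]
jkjkSkjkj => jkjkjSjkjkj   [S ::= j S j]
jkjkjSjkjkj => jkjkjjSjjkjkj   [S ::= j S j]
jkjkjjSjjkjkj => jkjkjjjSjjjkjkj   [S ::= j S j]
jkjkjjjSjjjkjkj => jkjkjjjkSkjjjkjkj   [S ::= k S k]
jkjkjjjkSkjjjkjkj => jkjkjjjkjSjkjjjkjkj   [S ::= j S j]
jkjkjjjkjSjkjjjkjkj => jkjkjjjkjjjkjjjkjkj   [S ::= j]

S => jSj => jkSkj => jkjSjkj => jkjkSkjkj => jkjkjSjkjkj => jkjkjjSjjkjkj => jkjkjjjSjjjkjkj => jkjkjjjkSkjjjkjkj => jkjkjjjkjSjkjjjkjkj => jkjkjjjkjjjkjjjkjkj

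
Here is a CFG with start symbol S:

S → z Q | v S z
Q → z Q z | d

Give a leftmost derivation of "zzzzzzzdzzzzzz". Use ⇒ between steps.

S ⇒ zQ ⇒ zzQz ⇒ zzzQzz ⇒ zzzzQzzz ⇒ zzzzzQzzzz ⇒ zzzzzzQzzzzz ⇒ zzzzzzzQzzzzzz ⇒ zzzzzzzdzzzzzz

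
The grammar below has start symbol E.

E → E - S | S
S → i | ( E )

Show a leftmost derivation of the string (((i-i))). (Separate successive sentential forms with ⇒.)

E ⇒ S ⇒ (E) ⇒ (S) ⇒ ((E)) ⇒ ((S)) ⇒ (((E))) ⇒ (((E-S))) ⇒ (((S-S))) ⇒ (((i-S))) ⇒ (((i-i)))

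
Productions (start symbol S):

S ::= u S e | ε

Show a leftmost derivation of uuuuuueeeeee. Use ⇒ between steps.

S ⇒ uSe ⇒ uuSee ⇒ uuuSeee ⇒ uuuuSeeee ⇒ uuuuuSeeeee ⇒ uuuuuuSeeeeee ⇒ uuuuuueeeeee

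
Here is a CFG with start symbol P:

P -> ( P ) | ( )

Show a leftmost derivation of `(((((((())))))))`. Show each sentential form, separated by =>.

P => (P)   [P -> ( P )]
(P) => ((P))   [P -> ( P )]
((P)) => (((P)))   [P -> ( P )]
(((P))) => ((((P))))   [P -> ( P )]
((((P)))) => (((((P)))))   [P -> ( P )]
(((((P))))) => ((((((P))))))   [P -> ( P )]
((((((P)))))) => (((((((P)))))))   [P -> ( P )]
(((((((P))))))) => (((((((())))))))   [P -> ( )]

P=>(P)=>((P))=>(((P)))=>((((P))))=>(((((P)))))=>((((((P))))))=>(((((((P)))))))=>(((((((())))))))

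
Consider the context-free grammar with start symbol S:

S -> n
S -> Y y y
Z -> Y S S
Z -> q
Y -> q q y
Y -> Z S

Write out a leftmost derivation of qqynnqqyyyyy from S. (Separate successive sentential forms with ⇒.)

S ⇒ Yyy ⇒ ZSyy ⇒ YSSSyy ⇒ qqySSSyy ⇒ qqynSSyy ⇒ qqynnSyy ⇒ qqynnYyyyy ⇒ qqynnqqyyyyy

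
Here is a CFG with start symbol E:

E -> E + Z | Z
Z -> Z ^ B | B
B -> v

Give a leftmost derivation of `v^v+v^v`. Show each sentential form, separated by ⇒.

E⇒E+Z⇒Z+Z⇒Z^B+Z⇒B^B+Z⇒v^B+Z⇒v^v+Z⇒v^v+Z^B⇒v^v+B^B⇒v^v+v^B⇒v^v+v^v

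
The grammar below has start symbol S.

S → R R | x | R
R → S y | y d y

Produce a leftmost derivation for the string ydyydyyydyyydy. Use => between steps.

S => RR => SyR => RRyR => SyRyR => RRyRyR => ydyRyRyR => ydyydyyRyR => ydyydyyydyyR => ydyydyyydyyydy

S => RR   [S → R R]
RR => SyR   [R → S y]
SyR => RRyR   [S → R R]
RRyR => SyRyR   [R → S y]
SyRyR => RRyRyR   [S → R R]
RRyRyR => ydyRyRyR   [R → y d y]
ydyRyRyR => ydyydyyRyR   [R → y d y]
ydyydyyRyR => ydyydyyydyyR   [R → y d y]
ydyydyyydyyR => ydyydyyydyyydy   [R → y d y]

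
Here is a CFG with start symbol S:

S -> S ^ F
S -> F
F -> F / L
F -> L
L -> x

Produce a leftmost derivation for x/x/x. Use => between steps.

S => F => F/L => F/L/L => L/L/L => x/L/L => x/x/L => x/x/x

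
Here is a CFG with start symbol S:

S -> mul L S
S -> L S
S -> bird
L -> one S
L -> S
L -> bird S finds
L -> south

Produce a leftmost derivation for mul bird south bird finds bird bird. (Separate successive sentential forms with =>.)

S => mul L S   [S -> mul L S]
mul L S => mul S S   [L -> S]
mul S S => mul L S S   [S -> L S]
mul L S S => mul bird S finds S S   [L -> bird S finds]
mul bird S finds S S => mul bird L S finds S S   [S -> L S]
mul bird L S finds S S => mul bird south S finds S S   [L -> south]
mul bird south S finds S S => mul bird south bird finds S S   [S -> bird]
mul bird south bird finds S S => mul bird south bird finds bird S   [S -> bird]
mul bird south bird finds bird S => mul bird south bird finds bird bird   [S -> bird]

S => mul L S => mul S S => mul L S S => mul bird S finds S S => mul bird L S finds S S => mul bird south S finds S S => mul bird south bird finds S S => mul bird south bird finds bird S => mul bird south bird finds bird bird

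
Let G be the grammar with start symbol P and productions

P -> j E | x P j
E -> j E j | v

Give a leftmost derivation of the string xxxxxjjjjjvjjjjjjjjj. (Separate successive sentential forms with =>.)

P => xPj => xxPjj => xxxPjjj => xxxxPjjjj => xxxxxPjjjjj => xxxxxjEjjjjj => xxxxxjjEjjjjjj => xxxxxjjjEjjjjjjj => xxxxxjjjjEjjjjjjjj => xxxxxjjjjjEjjjjjjjjj => xxxxxjjjjjvjjjjjjjjj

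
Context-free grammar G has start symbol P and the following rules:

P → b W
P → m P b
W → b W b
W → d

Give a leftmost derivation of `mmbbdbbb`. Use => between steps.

P => mPb   [P → m P b]
mPb => mmPbb   [P → m P b]
mmPbb => mmbWbb   [P → b W]
mmbWbb => mmbbWbbb   [W → b W b]
mmbbWbbb => mmbbdbbb   [W → d]

P => mPb => mmPbb => mmbWbb => mmbbWbbb => mmbbdbbb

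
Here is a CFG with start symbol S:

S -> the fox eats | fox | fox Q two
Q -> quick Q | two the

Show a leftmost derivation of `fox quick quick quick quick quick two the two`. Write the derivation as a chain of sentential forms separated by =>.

S => fox Q two   [S -> fox Q two]
fox Q two => fox quick Q two   [Q -> quick Q]
fox quick Q two => fox quick quick Q two   [Q -> quick Q]
fox quick quick Q two => fox quick quick quick Q two   [Q -> quick Q]
fox quick quick quick Q two => fox quick quick quick quick Q two   [Q -> quick Q]
fox quick quick quick quick Q two => fox quick quick quick quick quick Q two   [Q -> quick Q]
fox quick quick quick quick quick Q two => fox quick quick quick quick quick two the two   [Q -> two the]

S => fox Q two => fox quick Q two => fox quick quick Q two => fox quick quick quick Q two => fox quick quick quick quick Q two => fox quick quick quick quick quick Q two => fox quick quick quick quick quick two the two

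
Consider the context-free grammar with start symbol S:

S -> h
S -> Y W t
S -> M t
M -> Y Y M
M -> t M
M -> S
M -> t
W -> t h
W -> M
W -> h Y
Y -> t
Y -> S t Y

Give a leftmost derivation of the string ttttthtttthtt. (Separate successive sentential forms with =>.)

S => Mt   [S -> M t]
Mt => St   [M -> S]
St => YWtt   [S -> Y W t]
YWtt => StYWtt   [Y -> S t Y]
StYWtt => YWttYWtt   [S -> Y W t]
YWttYWtt => StYWttYWtt   [Y -> S t Y]
StYWttYWtt => MttYWttYWtt   [S -> M t]
MttYWttYWtt => tttYWttYWtt   [M -> t]
tttYWttYWtt => ttttWttYWtt   [Y -> t]
ttttWttYWtt => ttttthttYWtt   [W -> t h]
ttttthttYWtt => ttttthtttWtt   [Y -> t]
ttttthtttWtt => ttttthtttthtt   [W -> t h]

S => Mt => St => YWtt => StYWtt => YWttYWtt => StYWttYWtt => MttYWttYWtt => tttYWttYWtt => ttttWttYWtt => ttttthttYWtt => ttttthtttWtt => ttttthtttthtt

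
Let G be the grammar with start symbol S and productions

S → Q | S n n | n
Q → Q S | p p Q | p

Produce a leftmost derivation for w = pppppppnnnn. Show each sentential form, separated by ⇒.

S⇒Snn⇒Qnn⇒QSnn⇒QSSnn⇒ppQSSnn⇒ppppQSSnn⇒ppppppQSSnn⇒pppppppSSnn⇒pppppppnSnn⇒pppppppnnnn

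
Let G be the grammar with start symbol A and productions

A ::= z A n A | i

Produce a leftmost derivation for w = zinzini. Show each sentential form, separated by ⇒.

A ⇒ zAnA ⇒ zinA ⇒ zinzAnA ⇒ zinzinA ⇒ zinzini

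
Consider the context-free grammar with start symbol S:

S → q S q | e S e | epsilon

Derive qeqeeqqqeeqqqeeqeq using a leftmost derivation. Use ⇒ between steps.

S ⇒ qSq ⇒ qeSeq ⇒ qeqSqeq ⇒ qeqeSeqeq ⇒ qeqeeSeeqeq ⇒ qeqeeqSqeeqeq ⇒ qeqeeqqSqqeeqeq ⇒ qeqeeqqqSqqqeeqeq ⇒ qeqeeqqqeSeqqqeeqeq ⇒ qeqeeqqqeeqqqeeqeq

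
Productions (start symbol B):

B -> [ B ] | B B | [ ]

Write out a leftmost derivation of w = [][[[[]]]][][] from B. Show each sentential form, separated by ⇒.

B ⇒ BB ⇒ []B ⇒ []BB ⇒ []BBB ⇒ [][B]BB ⇒ [][[B]]BB ⇒ [][[[B]]]BB ⇒ [][[[[]]]]BB ⇒ [][[[[]]]][]B ⇒ [][[[[]]]][][]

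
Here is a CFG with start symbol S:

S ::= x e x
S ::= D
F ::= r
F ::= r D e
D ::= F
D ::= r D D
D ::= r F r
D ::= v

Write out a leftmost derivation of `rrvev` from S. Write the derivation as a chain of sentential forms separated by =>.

S => D   [S ::= D]
D => rDD   [D ::= r D D]
rDD => rFD   [D ::= F]
rFD => rrDeD   [F ::= r D e]
rrDeD => rrveD   [D ::= v]
rrveD => rrvev   [D ::= v]

S=>D=>rDD=>rFD=>rrDeD=>rrveD=>rrvev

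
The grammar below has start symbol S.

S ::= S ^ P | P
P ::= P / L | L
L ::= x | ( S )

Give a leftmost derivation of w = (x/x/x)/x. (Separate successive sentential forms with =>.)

S => P => P/L => L/L => (S)/L => (P)/L => (P/L)/L => (P/L/L)/L => (L/L/L)/L => (x/L/L)/L => (x/x/L)/L => (x/x/x)/L => (x/x/x)/x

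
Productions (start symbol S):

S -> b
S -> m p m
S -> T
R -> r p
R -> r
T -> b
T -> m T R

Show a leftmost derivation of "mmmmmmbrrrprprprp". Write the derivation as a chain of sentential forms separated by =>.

S => T => mTR => mmTRR => mmmTRRR => mmmmTRRRR => mmmmmTRRRRR => mmmmmmTRRRRRR => mmmmmmbRRRRRR => mmmmmmbrRRRRR => mmmmmmbrrRRRR => mmmmmmbrrrpRRR => mmmmmmbrrrprpRR => mmmmmmbrrrprprpR => mmmmmmbrrrprprprp

S => T   [S -> T]
T => mTR   [T -> m T R]
mTR => mmTRR   [T -> m T R]
mmTRR => mmmTRRR   [T -> m T R]
mmmTRRR => mmmmTRRRR   [T -> m T R]
mmmmTRRRR => mmmmmTRRRRR   [T -> m T R]
mmmmmTRRRRR => mmmmmmTRRRRRR   [T -> m T R]
mmmmmmTRRRRRR => mmmmmmbRRRRRR   [T -> b]
mmmmmmbRRRRRR => mmmmmmbrRRRRR   [R -> r]
mmmmmmbrRRRRR => mmmmmmbrrRRRR   [R -> r]
mmmmmmbrrRRRR => mmmmmmbrrrpRRR   [R -> r p]
mmmmmmbrrrpRRR => mmmmmmbrrrprpRR   [R -> r p]
mmmmmmbrrrprpRR => mmmmmmbrrrprprpR   [R -> r p]
mmmmmmbrrrprprpR => mmmmmmbrrrprprprp   [R -> r p]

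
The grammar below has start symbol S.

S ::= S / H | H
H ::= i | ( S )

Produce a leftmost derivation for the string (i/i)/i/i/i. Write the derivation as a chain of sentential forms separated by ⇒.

S ⇒ S/H   [S ::= S / H]
S/H ⇒ S/H/H   [S ::= S / H]
S/H/H ⇒ S/H/H/H   [S ::= S / H]
S/H/H/H ⇒ H/H/H/H   [S ::= H]
H/H/H/H ⇒ (S)/H/H/H   [H ::= ( S )]
(S)/H/H/H ⇒ (S/H)/H/H/H   [S ::= S / H]
(S/H)/H/H/H ⇒ (H/H)/H/H/H   [S ::= H]
(H/H)/H/H/H ⇒ (i/H)/H/H/H   [H ::= i]
(i/H)/H/H/H ⇒ (i/i)/H/H/H   [H ::= i]
(i/i)/H/H/H ⇒ (i/i)/i/H/H   [H ::= i]
(i/i)/i/H/H ⇒ (i/i)/i/i/H   [H ::= i]
(i/i)/i/i/H ⇒ (i/i)/i/i/i   [H ::= i]

S ⇒ S/H ⇒ S/H/H ⇒ S/H/H/H ⇒ H/H/H/H ⇒ (S)/H/H/H ⇒ (S/H)/H/H/H ⇒ (H/H)/H/H/H ⇒ (i/H)/H/H/H ⇒ (i/i)/H/H/H ⇒ (i/i)/i/H/H ⇒ (i/i)/i/i/H ⇒ (i/i)/i/i/i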